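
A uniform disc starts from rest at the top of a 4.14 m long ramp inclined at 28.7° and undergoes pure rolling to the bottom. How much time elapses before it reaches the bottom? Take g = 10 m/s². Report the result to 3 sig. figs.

For this body I = (1/2)MR², i.e. k = I/(MR²) = 0.5.
Newton's second law down the slope: Mg sinθ − f = Ma. The torque equation fR = Iα (with α = a/R) gives f = kMa.
Hence a = g sinθ/(1+k) = 10×sin28.7°/1.5 = 3.201 m/s².
Starting from rest, L = ½at², so t = √(2L/a) = √(2×4.14/3.201) ≈ 1.61 s.

t ≈ 1.61 s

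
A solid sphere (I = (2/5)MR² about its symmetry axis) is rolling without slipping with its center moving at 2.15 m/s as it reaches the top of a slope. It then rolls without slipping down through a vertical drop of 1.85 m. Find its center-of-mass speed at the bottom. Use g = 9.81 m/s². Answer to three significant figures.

Here I = (2/5)MR², so the shape factor k = I/(MR²) = 0.4.
Rolling without slipping gives ω = v/R, so the total kinetic energy is ½Mv² + ½Iω² = ½(1+k)Mv² = (7/10)Mv².
Conserving energy between top and bottom: (7/10)Mv² = (7/10)Mv₀² + Mgh, hence v² = v₀² + 2gh/(1+k).
v = √(2.15² + 2×9.81×1.85/1.4) = √30.55 ≈ 5.53 m/s.

v ≈ 5.53 m/s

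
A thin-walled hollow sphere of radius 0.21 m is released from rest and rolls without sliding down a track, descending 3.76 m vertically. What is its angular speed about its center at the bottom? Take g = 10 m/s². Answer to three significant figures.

ω ≈ 32.0 rad/s

Here I = (2/3)MR², so the shape factor k = I/(MR²) = 2/3.
Since it rolls without slipping, ω = v/R and KE = ½Mv² + ½Iω² = ½(1+k)Mv² = (5/6)Mv².
Energy conservation Mgh = ½(1+k)Mv² gives v = √(2gh/(1+k)) = √(2 × 10 × 3.76 / 1.667) = 6.717 m/s.
Then ω = v/R = 6.717 / 0.21 ≈ 32.0 rad/s.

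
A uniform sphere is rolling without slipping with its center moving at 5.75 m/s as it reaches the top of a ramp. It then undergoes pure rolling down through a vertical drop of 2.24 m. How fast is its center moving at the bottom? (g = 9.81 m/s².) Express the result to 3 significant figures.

v ≈ 8.03 m/s

Here I = (2/5)MR², so the shape factor k = I/(MR²) = 0.4.
Since it rolls without slipping, ω = v/R and KE = ½Mv² + ½Iω² = ½(1+k)Mv² = (7/10)Mv².
Conserving energy between top and bottom: (7/10)Mv² = (7/10)Mv₀² + Mgh, hence v² = v₀² + 2gh/(1+k).
v = √(5.75² + 2×9.81×2.24/1.4) = √64.45 ≈ 8.03 m/s.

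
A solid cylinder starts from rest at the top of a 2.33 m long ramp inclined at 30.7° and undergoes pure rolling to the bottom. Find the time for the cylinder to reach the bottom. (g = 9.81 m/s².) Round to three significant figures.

The moment of inertia is (1/2)MR², giving k ≡ I/(MR²) = 0.5.
Newton's second law down the slope: Mg sinθ − f = Ma. The torque equation fR = Iα (with α = a/R) gives f = kMa.
Hence a = g sinθ/(1+k) = 9.81×sin30.7°/1.5 = 3.339 m/s².
With constant a from rest, t = √(2L/a) = √(2·2.33/3.339) ≈ 1.18 s.

t ≈ 1.18 s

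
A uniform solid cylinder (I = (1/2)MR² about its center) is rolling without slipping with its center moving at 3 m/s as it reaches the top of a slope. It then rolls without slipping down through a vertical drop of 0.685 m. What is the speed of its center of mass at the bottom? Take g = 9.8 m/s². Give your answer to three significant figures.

For this body I = (1/2)MR², i.e. k = I/(MR²) = 0.5.
Pure rolling means v = ωR; then KE = ½Mv² + ½I(v/R)² = ½(1+k)Mv² = (3/4)Mv².
Conserving energy between top and bottom: (3/4)Mv² = (3/4)Mv₀² + Mgh, hence v² = v₀² + 2gh/(1+k).
v = √(3² + 2×9.8×0.685/1.5) = √17.95 ≈ 4.24 m/s.

v ≈ 4.24 m/s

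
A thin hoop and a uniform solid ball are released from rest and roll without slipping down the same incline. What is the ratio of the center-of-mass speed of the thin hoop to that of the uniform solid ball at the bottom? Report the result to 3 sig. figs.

v_ratio ≈ 0.837

Each satisfies Mgh = ½(1+k)Mv² with k = I/(MR²), so v ∝ 1/√(1+k).
For the thin hoop k = 1; for the uniform solid ball k = 0.4.
v₁/v₂ = √((1+k₂)/(1+k₁)) = √(1.4/2) ≈ 0.837.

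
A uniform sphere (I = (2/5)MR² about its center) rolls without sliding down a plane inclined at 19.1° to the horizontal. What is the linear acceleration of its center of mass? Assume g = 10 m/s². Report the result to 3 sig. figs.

a ≈ 2.34 m/s²

For this body I = (2/5)MR², i.e. k = I/(MR²) = 0.4.
Along the incline Mg sinθ − f = Ma, and torque about the center fR = Iα = kMR²(a/R) gives f = kMa.
Eliminating f: Mg sinθ = (1+k)Ma, so a = g sinθ/(1+k) = 10 × sin19.1° / 1.4 ≈ 2.34 m/s².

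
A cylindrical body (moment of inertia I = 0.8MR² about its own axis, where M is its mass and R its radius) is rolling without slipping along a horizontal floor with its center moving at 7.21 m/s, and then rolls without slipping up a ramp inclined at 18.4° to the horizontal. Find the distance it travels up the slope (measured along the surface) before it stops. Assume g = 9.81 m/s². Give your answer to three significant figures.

d ≈ 15.1 m

For this body I = 0.8MR², i.e. k = I/(MR²) = 0.8.
The rolling condition ω = v/R makes the rotational term ½I(v/R)² = ½kMv², so KE_total = ½(1+k)Mv² = (9/10)Mv².
Setting this equal to Mgh gives the vertical rise h = (1+k)v₀²/(2g) = 1.8×7.21²/(2×9.81) = 4.769 m.
The distance along the slope is d = h/sinθ = 4.769/sin18.4° ≈ 15.1 m.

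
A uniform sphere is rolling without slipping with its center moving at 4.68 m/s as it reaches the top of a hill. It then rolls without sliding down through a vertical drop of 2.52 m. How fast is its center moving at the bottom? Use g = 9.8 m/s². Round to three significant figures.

Here I = (2/5)MR², so the shape factor k = I/(MR²) = 0.4.
Pure rolling means v = ωR; then KE = ½Mv² + ½I(v/R)² = ½(1+k)Mv² = (7/10)Mv².
Conserving energy between top and bottom: (7/10)Mv² = (7/10)Mv₀² + Mgh, hence v² = v₀² + 2gh/(1+k).
v = √(4.68² + 2×9.8×2.52/1.4) = √57.18 ≈ 7.56 m/s.

v ≈ 7.56 m/s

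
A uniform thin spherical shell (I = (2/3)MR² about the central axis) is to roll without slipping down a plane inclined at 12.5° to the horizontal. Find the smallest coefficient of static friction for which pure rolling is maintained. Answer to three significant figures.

μ_min ≈ 0.0887

With I = (2/3)MR², the ratio k = I/(MR²) is 2/3.
Newton's second law down the slope: Mg sinθ − f = Ma. The torque equation fR = Iα (with α = a/R) gives f = kMa.
These give a = g sinθ/(1+k) and the required friction f = kMg sinθ/(1+k).
With N = Mg cosθ, the no-slip condition f ≤ μN gives μ_min = f/N = k tanθ/(1+k).
μ_min = (2/3) × tan12.5° / 1.667 ≈ 0.0887.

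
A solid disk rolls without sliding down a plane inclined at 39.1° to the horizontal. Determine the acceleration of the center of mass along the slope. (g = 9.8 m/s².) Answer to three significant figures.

a ≈ 4.12 m/s²

With I = (1/2)MR², the ratio k = I/(MR²) is 0.5.
Newton's second law down the slope: Mg sinθ − f = Ma. The torque equation fR = Iα (with α = a/R) gives f = kMa.
Eliminating f: Mg sinθ = (1+k)Ma, so a = g sinθ/(1+k) = 9.8 × sin39.1° / 1.5 ≈ 4.12 m/s².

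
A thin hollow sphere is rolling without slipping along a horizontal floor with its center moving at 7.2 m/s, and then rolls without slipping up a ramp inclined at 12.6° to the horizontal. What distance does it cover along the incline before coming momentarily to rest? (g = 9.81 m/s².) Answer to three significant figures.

For this body I = (2/3)MR², i.e. k = I/(MR²) = 2/3.
Rolling without slipping gives ω = v/R, so the total kinetic energy is ½Mv² + ½Iω² = ½(1+k)Mv² = (5/6)Mv².
Setting this equal to Mgh gives the vertical rise h = (1+k)v₀²/(2g) = 1.667×7.2²/(2×9.81) = 4.404 m.
Along the incline, d = h/sinθ = 4.404/sin12.6° ≈ 20.2 m.

d ≈ 20.2 m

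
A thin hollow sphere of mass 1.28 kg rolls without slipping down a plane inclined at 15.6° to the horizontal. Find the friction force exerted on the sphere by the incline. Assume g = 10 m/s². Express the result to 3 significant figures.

Here I = (2/3)MR², so the shape factor k = I/(MR²) = 2/3.
Along the incline Mg sinθ − f = Ma, and torque about the center fR = Iα = kMR²(a/R) gives f = kMa.
Combining, a = g sinθ/(1+k) and f = kMa = kMg sinθ/(1+k).
f = (2/3) × 1.28 × 10 × sin15.6° / 1.667 ≈ 1.38 N.

f ≈ 1.38 N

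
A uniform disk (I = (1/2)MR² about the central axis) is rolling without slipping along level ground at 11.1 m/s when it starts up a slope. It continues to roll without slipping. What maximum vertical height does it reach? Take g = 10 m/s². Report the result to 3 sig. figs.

h ≈ 9.24 m

For this body I = (1/2)MR², i.e. k = I/(MR²) = 0.5.
Rolling without slipping gives ω = v/R, so the total kinetic energy is ½Mv² + ½Iω² = ½(1+k)Mv² = (3/4)Mv².
At the top the kinetic energy is zero, so (3/4)Mv₀² = Mgh.
Thus h = (1+k)v₀²/(2g) = 1.5 × 11.1² / (2 × 10) ≈ 9.24 m.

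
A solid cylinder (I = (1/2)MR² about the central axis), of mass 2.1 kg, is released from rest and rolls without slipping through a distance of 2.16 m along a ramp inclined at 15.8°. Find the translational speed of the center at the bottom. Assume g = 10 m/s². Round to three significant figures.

v ≈ 2.80 m/s

Here I = (1/2)MR², so the shape factor k = I/(MR²) = 0.5.
Since it rolls without slipping, ω = v/R and KE = ½Mv² + ½Iω² = ½(1+k)Mv² = (3/4)Mv².
The vertical drop is h = L sinθ = 2.16 × sin15.8° = 0.5881 m.
Energy conservation: Mgh = (3/4)Mv², so v = √(2gh/(1+k)) = √(2 × 10 × 0.5881 / 1.5) ≈ 2.80 m/s.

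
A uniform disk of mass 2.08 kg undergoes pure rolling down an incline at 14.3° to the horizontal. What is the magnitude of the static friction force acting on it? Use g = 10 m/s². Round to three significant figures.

For this body I = (1/2)MR², i.e. k = I/(MR²) = 0.5.
Translational: Mg sinθ − f = Ma. Rotational about the CM: fR = Iα = kMRa, so f = kMa.
Combining, a = g sinθ/(1+k) and f = kMa = kMg sinθ/(1+k).
f = 0.5 × 2.08 × 10 × sin14.3° / 1.5 ≈ 1.71 N.

f ≈ 1.71 N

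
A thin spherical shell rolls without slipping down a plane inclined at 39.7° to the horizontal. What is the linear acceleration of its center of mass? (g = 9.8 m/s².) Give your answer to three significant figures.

a ≈ 3.76 m/s²

With I = (2/3)MR², the ratio k = I/(MR²) is 2/3.
Newton's second law down the slope: Mg sinθ − f = Ma. The torque equation fR = Iα (with α = a/R) gives f = kMa.
Eliminating f: Mg sinθ = (1+k)Ma, so a = g sinθ/(1+k) = 9.8 × sin39.7° / 1.667 ≈ 3.76 m/s².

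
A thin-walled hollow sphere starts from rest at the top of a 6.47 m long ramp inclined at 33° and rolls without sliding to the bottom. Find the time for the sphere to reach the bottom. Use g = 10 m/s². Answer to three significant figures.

t ≈ 1.99 s

Here I = (2/3)MR², so the shape factor k = I/(MR²) = 2/3.
Translational: Mg sinθ − f = Ma. Rotational about the CM: fR = Iα = kMRa, so f = kMa.
Hence a = g sinθ/(1+k) = 10×sin33°/1.667 = 3.268 m/s².
Starting from rest, L = ½at², so t = √(2L/a) = √(2×6.47/3.268) ≈ 1.99 s.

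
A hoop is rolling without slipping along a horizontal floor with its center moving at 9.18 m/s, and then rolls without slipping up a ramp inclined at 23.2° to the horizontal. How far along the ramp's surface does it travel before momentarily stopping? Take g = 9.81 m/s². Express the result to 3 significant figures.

d ≈ 21.8 m

Here I = MR², so the shape factor k = I/(MR²) = 1.
Rolling without slipping gives ω = v/R, so the total kinetic energy is ½Mv² + ½Iω² = ½(1+k)Mv² = Mv².
Setting this equal to Mgh gives the vertical rise h = (1+k)v₀²/(2g) = 2×9.18²/(2×9.81) = 8.59 m.
The distance along the slope is d = h/sinθ = 8.59/sin23.2° ≈ 21.8 m.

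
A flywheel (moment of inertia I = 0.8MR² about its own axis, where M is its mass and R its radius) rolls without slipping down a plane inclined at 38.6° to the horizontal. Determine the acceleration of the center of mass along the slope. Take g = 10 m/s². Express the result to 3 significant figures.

The moment of inertia is 0.8MR², giving k ≡ I/(MR²) = 0.8.
Along the incline Mg sinθ − f = Ma, and torque about the center fR = Iα = kMR²(a/R) gives f = kMa.
Eliminating f: Mg sinθ = (1+k)Ma, so a = g sinθ/(1+k) = 10 × sin38.6° / 1.8 ≈ 3.47 m/s².

a ≈ 3.47 m/s²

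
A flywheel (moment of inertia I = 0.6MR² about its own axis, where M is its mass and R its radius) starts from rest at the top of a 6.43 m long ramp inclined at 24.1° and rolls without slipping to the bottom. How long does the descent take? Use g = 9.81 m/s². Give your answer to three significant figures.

t ≈ 2.27 s

Here I = 0.6MR², so the shape factor k = I/(MR²) = 0.6.
Newton's second law down the slope: Mg sinθ − f = Ma. The torque equation fR = Iα (with α = a/R) gives f = kMa.
Hence a = g sinθ/(1+k) = 9.81×sin24.1°/1.6 = 2.504 m/s².
With constant a from rest, t = √(2L/a) = √(2·6.43/2.504) ≈ 2.27 s.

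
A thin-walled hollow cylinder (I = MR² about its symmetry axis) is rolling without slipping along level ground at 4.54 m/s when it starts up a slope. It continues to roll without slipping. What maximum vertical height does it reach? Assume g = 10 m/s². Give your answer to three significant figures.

With I = MR², the ratio k = I/(MR²) is 1.
Pure rolling means v = ωR; then KE = ½Mv² + ½I(v/R)² = ½(1+k)Mv² = Mv².
At the top the kinetic energy is zero, so Mv₀² = Mgh.
Thus h = (1+k)v₀²/(2g) = 2 × 4.54² / (2 × 10) ≈ 2.06 m.

h ≈ 2.06 m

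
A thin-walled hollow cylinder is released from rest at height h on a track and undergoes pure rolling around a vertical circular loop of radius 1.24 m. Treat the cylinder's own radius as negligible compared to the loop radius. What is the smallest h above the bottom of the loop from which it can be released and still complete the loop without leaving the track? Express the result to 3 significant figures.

With I = MR², the ratio k = I/(MR²) is 1.
At the top, contact is just lost when gravity alone supplies the centripetal force: Mg = Mv_top²/r, i.e. v_top² = gr.
With ω = v/R, the kinetic energy at speed v is ½(1+k)Mv² = Mv².
Energy conservation from release (height h) to the top (height 2r): Mgh = Mg(2r) + M·gr.
Thus h_min = 2r + (1+k)r/2 = r(2 + 2/2) = 1.24 × 3 ≈ 3.72 m.

h_min ≈ 3.72 m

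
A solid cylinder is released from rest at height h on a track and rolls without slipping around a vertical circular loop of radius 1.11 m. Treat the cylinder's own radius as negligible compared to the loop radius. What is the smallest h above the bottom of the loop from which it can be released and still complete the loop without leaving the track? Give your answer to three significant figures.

h_min ≈ 3.05 m

Here I = (1/2)MR², so the shape factor k = I/(MR²) = 0.5.
At the top, contact is just lost when gravity alone supplies the centripetal force: Mg = Mv_top²/r, i.e. v_top² = gr.
With ω = v/R, the kinetic energy at speed v is ½(1+k)Mv² = (3/4)Mv².
Energy conservation from release (height h) to the top (height 2r): Mgh = Mg(2r) + (3/4)M·gr.
Thus h_min = 2r + (1+k)r/2 = r(2 + 1.5/2) = 1.11 × 2.75 ≈ 3.05 m.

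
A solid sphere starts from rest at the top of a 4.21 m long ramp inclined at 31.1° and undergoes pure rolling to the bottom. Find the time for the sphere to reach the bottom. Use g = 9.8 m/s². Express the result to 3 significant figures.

The moment of inertia is (2/5)MR², giving k ≡ I/(MR²) = 0.4.
Translational: Mg sinθ − f = Ma. Rotational about the CM: fR = Iα = kMRa, so f = kMa.
Hence a = g sinθ/(1+k) = 9.8×sin31.1°/1.4 = 3.616 m/s².
Starting from rest, L = ½at², so t = √(2L/a) = √(2×4.21/3.616) ≈ 1.53 s.

t ≈ 1.53 s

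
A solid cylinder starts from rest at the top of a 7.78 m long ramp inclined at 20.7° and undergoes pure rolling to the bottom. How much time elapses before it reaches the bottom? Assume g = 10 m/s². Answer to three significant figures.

With I = (1/2)MR², the ratio k = I/(MR²) is 0.5.
Translational: Mg sinθ − f = Ma. Rotational about the CM: fR = Iα = kMRa, so f = kMa.
Hence a = g sinθ/(1+k) = 10×sin20.7°/1.5 = 2.356 m/s².
Starting from rest, L = ½at², so t = √(2L/a) = √(2×7.78/2.356) ≈ 2.57 s.

t ≈ 2.57 s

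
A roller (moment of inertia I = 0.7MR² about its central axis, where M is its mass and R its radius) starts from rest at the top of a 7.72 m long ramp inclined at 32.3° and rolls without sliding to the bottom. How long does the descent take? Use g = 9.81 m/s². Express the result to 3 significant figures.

For this body I = 0.7MR², i.e. k = I/(MR²) = 0.7.
Translational: Mg sinθ − f = Ma. Rotational about the CM: fR = Iα = kMRa, so f = kMa.
Hence a = g sinθ/(1+k) = 9.81×sin32.3°/1.7 = 3.084 m/s².
With constant a from rest, t = √(2L/a) = √(2·7.72/3.084) ≈ 2.24 s.

t ≈ 2.24 s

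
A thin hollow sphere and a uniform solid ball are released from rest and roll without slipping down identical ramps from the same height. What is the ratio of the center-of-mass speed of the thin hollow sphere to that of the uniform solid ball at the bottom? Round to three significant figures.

v_ratio ≈ 0.917

Each satisfies Mgh = ½(1+k)Mv² with k = I/(MR²), so v ∝ 1/√(1+k).
For the thin hollow sphere k = 2/3; for the uniform solid ball k = 0.4.
v₁/v₂ = √((1+k₂)/(1+k₁)) = √(1.4/1.667) ≈ 0.917.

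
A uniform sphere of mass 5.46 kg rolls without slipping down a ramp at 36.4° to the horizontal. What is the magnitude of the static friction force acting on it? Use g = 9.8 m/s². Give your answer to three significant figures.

Here I = (2/5)MR², so the shape factor k = I/(MR²) = 0.4.
Translational: Mg sinθ − f = Ma. Rotational about the CM: fR = Iα = kMRa, so f = kMa.
Combining, a = g sinθ/(1+k) and f = kMa = kMg sinθ/(1+k).
f = 0.4 × 5.46 × 9.8 × sin36.4° / 1.4 ≈ 9.07 N.

f ≈ 9.07 N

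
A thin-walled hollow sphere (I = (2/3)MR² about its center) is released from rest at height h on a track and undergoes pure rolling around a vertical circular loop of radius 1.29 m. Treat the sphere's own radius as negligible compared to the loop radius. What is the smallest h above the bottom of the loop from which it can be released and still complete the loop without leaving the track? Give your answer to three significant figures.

h_min ≈ 3.66 m

The moment of inertia is (2/3)MR², giving k ≡ I/(MR²) = 2/3.
At the top of the loop, the minimum-contact condition is Mg = Mv_top²/r, so v_top² = gr.
With ω = v/R, the kinetic energy at speed v is ½(1+k)Mv² = (5/6)Mv².
Energy conservation from release (height h) to the top (height 2r): Mgh = Mg(2r) + (5/6)M·gr.
Thus h_min = 2r + (1+k)r/2 = r(2 + 1.667/2) = 1.29 × 2.833 ≈ 3.66 m.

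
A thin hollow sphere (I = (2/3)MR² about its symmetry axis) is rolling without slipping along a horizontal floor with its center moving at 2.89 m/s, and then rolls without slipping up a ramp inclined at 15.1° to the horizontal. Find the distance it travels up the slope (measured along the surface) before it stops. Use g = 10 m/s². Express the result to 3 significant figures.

With I = (2/3)MR², the ratio k = I/(MR²) is 2/3.
The rolling condition ω = v/R makes the rotational term ½I(v/R)² = ½kMv², so KE_total = ½(1+k)Mv² = (5/6)Mv².
Setting this equal to Mgh gives the vertical rise h = (1+k)v₀²/(2g) = 1.667×2.89²/(2×10) = 0.696 m.
The distance along the slope is d = h/sinθ = 0.696/sin15.1° ≈ 2.67 m.

d ≈ 2.67 m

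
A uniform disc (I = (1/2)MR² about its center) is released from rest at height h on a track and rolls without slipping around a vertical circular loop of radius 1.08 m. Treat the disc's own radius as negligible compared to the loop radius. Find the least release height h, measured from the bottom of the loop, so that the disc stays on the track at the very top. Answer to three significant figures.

h_min ≈ 2.97 m

Here I = (1/2)MR², so the shape factor k = I/(MR²) = 0.5.
At the top, contact is just lost when gravity alone supplies the centripetal force: Mg = Mv_top²/r, i.e. v_top² = gr.
With ω = v/R, the kinetic energy at speed v is ½(1+k)Mv² = (3/4)Mv².
Energy conservation from release (height h) to the top (height 2r): Mgh = Mg(2r) + (3/4)M·gr.
Thus h_min = 2r + (1+k)r/2 = r(2 + 1.5/2) = 1.08 × 2.75 ≈ 2.97 m.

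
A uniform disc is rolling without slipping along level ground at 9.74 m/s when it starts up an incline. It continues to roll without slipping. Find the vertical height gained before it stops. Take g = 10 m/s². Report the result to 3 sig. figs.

h ≈ 7.12 m

Here I = (1/2)MR², so the shape factor k = I/(MR²) = 0.5.
The rolling condition ω = v/R makes the rotational term ½I(v/R)² = ½kMv², so KE_total = ½(1+k)Mv² = (3/4)Mv².
All of this converts to potential energy at the highest point: (3/4)Mv₀² = Mgh.
Thus h = (1+k)v₀²/(2g) = 1.5 × 9.74² / (2 × 10) ≈ 7.12 m.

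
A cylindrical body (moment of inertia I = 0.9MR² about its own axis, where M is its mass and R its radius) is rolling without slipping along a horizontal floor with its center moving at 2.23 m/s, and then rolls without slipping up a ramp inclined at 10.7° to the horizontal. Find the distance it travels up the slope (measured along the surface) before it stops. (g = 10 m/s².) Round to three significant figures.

For this body I = 0.9MR², i.e. k = I/(MR²) = 0.9.
The rolling condition ω = v/R makes the rotational term ½I(v/R)² = ½kMv², so KE_total = ½(1+k)Mv² = (19/20)Mv².
Setting this equal to Mgh gives the vertical rise h = (1+k)v₀²/(2g) = 1.9×2.23²/(2×10) = 0.4724 m.
The distance along the slope is d = h/sinθ = 0.4724/sin10.7° ≈ 2.54 m.

d ≈ 2.54 m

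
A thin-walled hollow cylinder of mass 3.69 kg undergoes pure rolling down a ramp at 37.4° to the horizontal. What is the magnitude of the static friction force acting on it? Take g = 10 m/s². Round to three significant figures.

For this body I = MR², i.e. k = I/(MR²) = 1.
Translational: Mg sinθ − f = Ma. Rotational about the CM: fR = Iα = kMRa, so f = kMa.
Combining, a = g sinθ/(1+k) and f = kMa = kMg sinθ/(1+k).
f = 1 × 3.69 × 10 × sin37.4° / 2 ≈ 11.2 N.

f ≈ 11.2 N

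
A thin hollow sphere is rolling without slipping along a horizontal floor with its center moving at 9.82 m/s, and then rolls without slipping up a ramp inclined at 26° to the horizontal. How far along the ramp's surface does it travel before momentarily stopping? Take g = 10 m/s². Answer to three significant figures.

d ≈ 18.3 m

The moment of inertia is (2/3)MR², giving k ≡ I/(MR²) = 2/3.
Pure rolling means v = ωR; then KE = ½Mv² + ½I(v/R)² = ½(1+k)Mv² = (5/6)Mv².
Setting this equal to Mgh gives the vertical rise h = (1+k)v₀²/(2g) = 1.667×9.82²/(2×10) = 8.036 m.
The distance along the slope is d = h/sinθ = 8.036/sin26° ≈ 18.3 m.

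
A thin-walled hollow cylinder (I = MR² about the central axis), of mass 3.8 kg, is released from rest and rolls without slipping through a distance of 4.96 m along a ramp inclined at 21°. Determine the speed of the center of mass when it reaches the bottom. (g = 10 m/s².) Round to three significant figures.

The moment of inertia is MR², giving k ≡ I/(MR²) = 1.
The rolling condition ω = v/R makes the rotational term ½I(v/R)² = ½kMv², so KE_total = ½(1+k)Mv² = Mv².
The vertical drop is h = L sinθ = 4.96 × sin21° = 1.778 m.
Energy conservation: Mgh = Mv², so v = √(2gh/(1+k)) = √(2 × 10 × 1.778 / 2) ≈ 4.22 m/s.

v ≈ 4.22 m/s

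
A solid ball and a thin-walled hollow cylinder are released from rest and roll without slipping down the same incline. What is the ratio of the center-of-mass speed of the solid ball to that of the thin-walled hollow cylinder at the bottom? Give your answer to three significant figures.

Each satisfies Mgh = ½(1+k)Mv² with k = I/(MR²), so v ∝ 1/√(1+k).
For the solid ball k = 0.4; for the thin-walled hollow cylinder k = 1.
v₁/v₂ = √((1+k₂)/(1+k₁)) = √(2/1.4) ≈ 1.20.

v_ratio ≈ 1.20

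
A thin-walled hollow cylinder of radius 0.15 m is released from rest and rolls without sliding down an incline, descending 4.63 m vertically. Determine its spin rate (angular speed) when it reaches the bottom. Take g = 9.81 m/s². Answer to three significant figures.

ω ≈ 44.9 rad/s

The moment of inertia is MR², giving k ≡ I/(MR²) = 1.
Since it rolls without slipping, ω = v/R and KE = ½Mv² + ½Iω² = ½(1+k)Mv² = Mv².
Energy conservation Mgh = ½(1+k)Mv² gives v = √(2gh/(1+k)) = √(2 × 9.81 × 4.63 / 2) = 6.739 m/s.
Then ω = v/R = 6.739 / 0.15 ≈ 44.9 rad/s.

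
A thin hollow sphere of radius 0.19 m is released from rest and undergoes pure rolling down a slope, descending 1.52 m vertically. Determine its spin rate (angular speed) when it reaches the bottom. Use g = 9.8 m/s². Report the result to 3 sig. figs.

With I = (2/3)MR², the ratio k = I/(MR²) is 2/3.
Pure rolling means v = ωR; then KE = ½Mv² + ½I(v/R)² = ½(1+k)Mv² = (5/6)Mv².
Energy conservation Mgh = ½(1+k)Mv² gives v = √(2gh/(1+k)) = √(2 × 9.8 × 1.52 / 1.667) = 4.228 m/s.
Then ω = v/R = 4.228 / 0.19 ≈ 22.3 rad/s.

ω ≈ 22.3 rad/s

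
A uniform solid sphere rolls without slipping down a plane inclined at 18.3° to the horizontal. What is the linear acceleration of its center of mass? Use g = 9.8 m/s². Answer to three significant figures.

a ≈ 2.20 m/s²

Here I = (2/5)MR², so the shape factor k = I/(MR²) = 0.4.
Newton's second law down the slope: Mg sinθ − f = Ma. The torque equation fR = Iα (with α = a/R) gives f = kMa.
Eliminating f: Mg sinθ = (1+k)Ma, so a = g sinθ/(1+k) = 9.8 × sin18.3° / 1.4 ≈ 2.20 m/s².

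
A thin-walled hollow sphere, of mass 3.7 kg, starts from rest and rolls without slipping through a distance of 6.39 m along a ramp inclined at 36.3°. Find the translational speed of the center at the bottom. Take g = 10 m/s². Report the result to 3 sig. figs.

v ≈ 6.74 m/s

For this body I = (2/3)MR², i.e. k = I/(MR²) = 2/3.
The rolling condition ω = v/R makes the rotational term ½I(v/R)² = ½kMv², so KE_total = ½(1+k)Mv² = (5/6)Mv².
The vertical drop is h = L sinθ = 6.39 × sin36.3° = 3.783 m.
Setting Mgh = (5/6)Mv² gives v = √(2gh/(1+k)) = √(2·10·3.783/1.667) ≈ 6.74 m/s.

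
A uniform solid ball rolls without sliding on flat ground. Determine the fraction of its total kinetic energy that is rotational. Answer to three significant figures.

The moment of inertia is (2/5)MR², giving k ≡ I/(MR²) = 0.4.
Since ω = v/R, the translational part is ½Mv² and the rotational part is ½I(v/R)² = ½kMv²; the total is ½(1+k)Mv².
The rotational fraction is therefore k/(1+k) = 0.4/1.4 ≈ 0.286.

fraction ≈ 0.286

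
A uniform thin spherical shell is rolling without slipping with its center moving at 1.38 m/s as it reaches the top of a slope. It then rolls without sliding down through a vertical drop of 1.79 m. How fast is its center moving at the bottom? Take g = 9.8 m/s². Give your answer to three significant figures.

The moment of inertia is (2/3)MR², giving k ≡ I/(MR²) = 2/3.
Rolling without slipping gives ω = v/R, so the total kinetic energy is ½Mv² + ½Iω² = ½(1+k)Mv² = (5/6)Mv².
Energy conservation: (5/6)Mv₀² + Mgh = (5/6)Mv², so v² = v₀² + 2gh/(1+k).
v = √(1.38² + 2×9.8×1.79/1.667) = √22.95 ≈ 4.79 m/s.

v ≈ 4.79 m/s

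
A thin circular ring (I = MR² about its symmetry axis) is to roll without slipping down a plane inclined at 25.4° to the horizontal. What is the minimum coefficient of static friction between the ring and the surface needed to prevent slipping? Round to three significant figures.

μ_min ≈ 0.237

The moment of inertia is MR², giving k ≡ I/(MR²) = 1.
Along the incline Mg sinθ − f = Ma, and torque about the center fR = Iα = kMR²(a/R) gives f = kMa.
These give a = g sinθ/(1+k) and the required friction f = kMg sinθ/(1+k).
With N = Mg cosθ, the no-slip condition f ≤ μN gives μ_min = f/N = k tanθ/(1+k).
μ_min = 1 × tan25.4° / 2 ≈ 0.237.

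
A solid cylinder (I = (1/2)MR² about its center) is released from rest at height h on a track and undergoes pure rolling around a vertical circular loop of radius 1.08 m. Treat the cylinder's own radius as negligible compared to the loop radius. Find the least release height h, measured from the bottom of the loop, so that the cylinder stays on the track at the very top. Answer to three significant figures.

h_min ≈ 2.97 m

For this body I = (1/2)MR², i.e. k = I/(MR²) = 0.5.
At the top of the loop, the minimum-contact condition is Mg = Mv_top²/r, so v_top² = gr.
With ω = v/R, the kinetic energy at speed v is ½(1+k)Mv² = (3/4)Mv².
Energy conservation from release (height h) to the top (height 2r): Mgh = Mg(2r) + (3/4)M·gr.
Thus h_min = 2r + (1+k)r/2 = r(2 + 1.5/2) = 1.08 × 2.75 ≈ 2.97 m.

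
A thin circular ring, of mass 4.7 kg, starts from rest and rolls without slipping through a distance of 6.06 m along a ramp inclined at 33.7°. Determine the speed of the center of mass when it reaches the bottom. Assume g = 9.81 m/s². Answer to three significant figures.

For this body I = MR², i.e. k = I/(MR²) = 1.
Since it rolls without slipping, ω = v/R and KE = ½Mv² + ½Iω² = ½(1+k)Mv² = Mv².
The vertical drop is h = L sinθ = 6.06 × sin33.7° = 3.362 m.
Setting Mgh = Mv² gives v = √(2gh/(1+k)) = √(2·9.81·3.362/2) ≈ 5.74 m/s.

v ≈ 5.74 m/s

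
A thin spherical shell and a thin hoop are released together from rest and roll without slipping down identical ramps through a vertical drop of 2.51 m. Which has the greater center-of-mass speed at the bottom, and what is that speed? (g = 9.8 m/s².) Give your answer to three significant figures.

the thin spherical shell, at v ≈ 5.43 m/s

For rolling without slipping, Mgh = ½(1+k)Mv² where k = I/(MR²), so v = √(2gh/(1+k)).
Thin spherical shell: k = 2/3, giving v = √(2×9.8×2.51/1.667) = 5.433 m/s.
Thin hoop: k = 1, giving v = √(2×9.8×2.51/2) = 4.96 m/s.
The smaller k wins: the thin spherical shell, at ≈ 5.43 m/s.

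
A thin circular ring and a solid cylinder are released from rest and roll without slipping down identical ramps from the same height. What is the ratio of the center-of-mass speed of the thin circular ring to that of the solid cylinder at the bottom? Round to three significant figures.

v_ratio ≈ 0.866

Each satisfies Mgh = ½(1+k)Mv² with k = I/(MR²), so v ∝ 1/√(1+k).
For the thin circular ring k = 1; for the solid cylinder k = 0.5.
v₁/v₂ = √((1+k₂)/(1+k₁)) = √(1.5/2) ≈ 0.866.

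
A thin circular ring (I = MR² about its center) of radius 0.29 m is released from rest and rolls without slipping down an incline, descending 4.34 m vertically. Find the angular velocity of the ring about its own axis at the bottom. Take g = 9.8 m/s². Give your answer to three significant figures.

ω ≈ 22.5 rad/s

For this body I = MR², i.e. k = I/(MR²) = 1.
The rolling condition ω = v/R makes the rotational term ½I(v/R)² = ½kMv², so KE_total = ½(1+k)Mv² = Mv².
Energy conservation Mgh = ½(1+k)Mv² gives v = √(2gh/(1+k)) = √(2 × 9.8 × 4.34 / 2) = 6.522 m/s.
Then ω = v/R = 6.522 / 0.29 ≈ 22.5 rad/s.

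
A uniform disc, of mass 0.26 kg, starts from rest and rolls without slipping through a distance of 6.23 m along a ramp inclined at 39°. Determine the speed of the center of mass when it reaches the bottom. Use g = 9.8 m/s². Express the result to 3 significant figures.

v ≈ 7.16 m/s

For this body I = (1/2)MR², i.e. k = I/(MR²) = 0.5.
The rolling condition ω = v/R makes the rotational term ½I(v/R)² = ½kMv², so KE_total = ½(1+k)Mv² = (3/4)Mv².
The vertical drop is h = L sinθ = 6.23 × sin39° = 3.921 m.
Setting Mgh = (3/4)Mv² gives v = √(2gh/(1+k)) = √(2·9.8·3.921/1.5) ≈ 7.16 m/s.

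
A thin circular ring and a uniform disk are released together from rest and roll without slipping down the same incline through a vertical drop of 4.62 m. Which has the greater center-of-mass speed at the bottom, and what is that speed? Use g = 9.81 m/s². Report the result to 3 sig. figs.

For rolling without slipping, Mgh = ½(1+k)Mv² where k = I/(MR²), so v = √(2gh/(1+k)).
Thin circular ring: k = 1, giving v = √(2×9.81×4.62/2) = 6.732 m/s.
Uniform disk: k = 0.5, giving v = √(2×9.81×4.62/1.5) = 7.774 m/s.
The smaller k wins: the uniform disk, at ≈ 7.77 m/s.

the uniform disk, at v ≈ 7.77 m/s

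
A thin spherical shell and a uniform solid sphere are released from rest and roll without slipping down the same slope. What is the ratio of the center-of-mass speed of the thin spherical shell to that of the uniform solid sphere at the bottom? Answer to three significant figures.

Each satisfies Mgh = ½(1+k)Mv² with k = I/(MR²), so v ∝ 1/√(1+k).
For the thin spherical shell k = 2/3; for the uniform solid sphere k = 0.4.
v₁/v₂ = √((1+k₂)/(1+k₁)) = √(1.4/1.667) ≈ 0.917.

v_ratio ≈ 0.917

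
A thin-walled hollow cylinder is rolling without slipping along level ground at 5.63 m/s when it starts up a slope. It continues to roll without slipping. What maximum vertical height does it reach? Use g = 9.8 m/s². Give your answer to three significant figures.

h ≈ 3.23 m

With I = MR², the ratio k = I/(MR²) is 1.
Since it rolls without slipping, ω = v/R and KE = ½Mv² + ½Iω² = ½(1+k)Mv² = Mv².
All of this converts to potential energy at the highest point: Mv₀² = Mgh.
Thus h = (1+k)v₀²/(2g) = 2 × 5.63² / (2 × 9.8) ≈ 3.23 m.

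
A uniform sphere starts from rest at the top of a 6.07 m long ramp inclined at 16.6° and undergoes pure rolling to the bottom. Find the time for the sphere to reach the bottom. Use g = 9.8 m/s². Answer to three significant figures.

t ≈ 2.46 s

For this body I = (2/5)MR², i.e. k = I/(MR²) = 0.4.
Along the incline Mg sinθ − f = Ma, and torque about the center fR = Iα = kMR²(a/R) gives f = kMa.
Hence a = g sinθ/(1+k) = 9.8×sin16.6°/1.4 = 2 m/s².
Starting from rest, L = ½at², so t = √(2L/a) = √(2×6.07/2) ≈ 2.46 s.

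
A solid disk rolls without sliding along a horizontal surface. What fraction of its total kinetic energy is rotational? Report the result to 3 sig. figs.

For this body I = (1/2)MR², i.e. k = I/(MR²) = 0.5.
With ω = v/R, KE_trans = ½Mv² and KE_rot = ½Iω² = ½kMv², so KE_total = ½(1+k)Mv².
The rotational fraction is therefore k/(1+k) = 0.5/1.5 ≈ 0.333.

fraction ≈ 0.333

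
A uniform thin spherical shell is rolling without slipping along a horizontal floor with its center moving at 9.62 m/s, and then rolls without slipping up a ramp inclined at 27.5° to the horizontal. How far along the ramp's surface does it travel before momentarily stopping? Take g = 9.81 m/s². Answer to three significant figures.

With I = (2/3)MR², the ratio k = I/(MR²) is 2/3.
Pure rolling means v = ωR; then KE = ½Mv² + ½I(v/R)² = ½(1+k)Mv² = (5/6)Mv².
Setting this equal to Mgh gives the vertical rise h = (1+k)v₀²/(2g) = 1.667×9.62²/(2×9.81) = 7.861 m.
The distance along the slope is d = h/sinθ = 7.861/sin27.5° ≈ 17.0 m.

d ≈ 17.0 m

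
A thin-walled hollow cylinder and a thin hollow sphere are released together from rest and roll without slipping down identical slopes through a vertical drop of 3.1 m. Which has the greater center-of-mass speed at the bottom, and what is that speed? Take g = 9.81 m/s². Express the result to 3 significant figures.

For rolling without slipping, Mgh = ½(1+k)Mv² where k = I/(MR²), so v = √(2gh/(1+k)).
Thin-walled hollow cylinder: k = 1, giving v = √(2×9.81×3.1/2) = 5.515 m/s.
Thin hollow sphere: k = 2/3, giving v = √(2×9.81×3.1/1.667) = 6.041 m/s.
The smaller k wins: the thin hollow sphere, at ≈ 6.04 m/s.

the thin hollow sphere, at v ≈ 6.04 m/s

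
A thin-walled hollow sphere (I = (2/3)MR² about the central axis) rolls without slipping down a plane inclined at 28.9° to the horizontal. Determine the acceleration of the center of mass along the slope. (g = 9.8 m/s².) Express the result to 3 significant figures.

a ≈ 2.84 m/s²

Here I = (2/3)MR², so the shape factor k = I/(MR²) = 2/3.
Newton's second law down the slope: Mg sinθ − f = Ma. The torque equation fR = Iα (with α = a/R) gives f = kMa.
Eliminating f: Mg sinθ = (1+k)Ma, so a = g sinθ/(1+k) = 9.8 × sin28.9° / 1.667 ≈ 2.84 m/s².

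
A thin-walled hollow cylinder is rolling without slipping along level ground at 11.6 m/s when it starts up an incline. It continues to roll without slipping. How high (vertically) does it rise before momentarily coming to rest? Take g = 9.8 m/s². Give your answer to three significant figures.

The moment of inertia is MR², giving k ≡ I/(MR²) = 1.
Pure rolling means v = ωR; then KE = ½Mv² + ½I(v/R)² = ½(1+k)Mv² = Mv².
All of this converts to potential energy at the highest point: Mv₀² = Mgh.
Thus h = (1+k)v₀²/(2g) = 2 × 11.6² / (2 × 9.8) ≈ 13.7 m.

h ≈ 13.7 m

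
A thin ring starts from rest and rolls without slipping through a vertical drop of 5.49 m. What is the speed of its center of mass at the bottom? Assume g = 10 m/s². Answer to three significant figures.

For this body I = MR², i.e. k = I/(MR²) = 1.
Since it rolls without slipping, ω = v/R and KE = ½Mv² + ½Iω² = ½(1+k)Mv² = Mv².
Energy conservation: Mgh = Mv², so v = √(2gh/(1+k)) = √(2 × 10 × 5.49 / 2) ≈ 7.41 m/s.

v ≈ 7.41 m/s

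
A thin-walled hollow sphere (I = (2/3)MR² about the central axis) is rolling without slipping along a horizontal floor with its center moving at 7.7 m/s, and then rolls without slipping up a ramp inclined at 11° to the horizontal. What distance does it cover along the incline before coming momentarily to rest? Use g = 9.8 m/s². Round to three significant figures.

For this body I = (2/3)MR², i.e. k = I/(MR²) = 2/3.
Rolling without slipping gives ω = v/R, so the total kinetic energy is ½Mv² + ½Iω² = ½(1+k)Mv² = (5/6)Mv².
Setting this equal to Mgh gives the vertical rise h = (1+k)v₀²/(2g) = 1.667×7.7²/(2×9.8) = 5.042 m.
Along the incline, d = h/sinθ = 5.042/sin11° ≈ 26.4 m.

d ≈ 26.4 m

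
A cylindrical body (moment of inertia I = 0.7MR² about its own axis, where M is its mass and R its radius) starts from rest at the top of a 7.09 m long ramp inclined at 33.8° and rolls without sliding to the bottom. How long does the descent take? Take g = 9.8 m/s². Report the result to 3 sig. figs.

With I = 0.7MR², the ratio k = I/(MR²) is 0.7.
Along the incline Mg sinθ − f = Ma, and torque about the center fR = Iα = kMR²(a/R) gives f = kMa.
Hence a = g sinθ/(1+k) = 9.8×sin33.8°/1.7 = 3.207 m/s².
Starting from rest, L = ½at², so t = √(2L/a) = √(2×7.09/3.207) ≈ 2.10 s.

t ≈ 2.10 s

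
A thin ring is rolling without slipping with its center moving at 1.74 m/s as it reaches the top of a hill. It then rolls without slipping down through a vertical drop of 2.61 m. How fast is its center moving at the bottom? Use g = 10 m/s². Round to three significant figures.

v ≈ 5.40 m/s

With I = MR², the ratio k = I/(MR²) is 1.
Pure rolling means v = ωR; then KE = ½Mv² + ½I(v/R)² = ½(1+k)Mv² = Mv².
Conserving energy between top and bottom: Mv² = Mv₀² + Mgh, hence v² = v₀² + 2gh/(1+k).
v = √(1.74² + 2×10×2.61/2) = √29.13 ≈ 5.40 m/s.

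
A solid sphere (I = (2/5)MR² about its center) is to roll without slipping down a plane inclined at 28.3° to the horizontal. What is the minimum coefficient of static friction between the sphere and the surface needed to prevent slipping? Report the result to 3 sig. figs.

With I = (2/5)MR², the ratio k = I/(MR²) is 0.4.
Newton's second law down the slope: Mg sinθ − f = Ma. The torque equation fR = Iα (with α = a/R) gives f = kMa.
These give a = g sinθ/(1+k) and the required friction f = kMg sinθ/(1+k).
With N = Mg cosθ, the no-slip condition f ≤ μN gives μ_min = f/N = k tanθ/(1+k).
μ_min = 0.4 × tan28.3° / 1.4 ≈ 0.154.

μ_min ≈ 0.154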